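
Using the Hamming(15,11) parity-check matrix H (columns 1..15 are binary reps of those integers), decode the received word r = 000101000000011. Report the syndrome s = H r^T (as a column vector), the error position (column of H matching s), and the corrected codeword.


s = (0, 0, 1, 1)^T, error position = 3, corrected codeword c = 001101000000011

Compute s = H r^T mod 2 one row at a time:
  s_1 = 0 + 0 + 0 + 0 + 0 + 0 + 1 + 1 = 2 ≡ 0 (mod 2).
  s_2 = 1 + 0 + 1 + 0 + 0 + 0 + 1 + 1 = 4 ≡ 0 (mod 2).
  s_3 = 0 + 0 + 1 + 0 + 0 + 0 + 1 + 1 = 3 ≡ 1 (mod 2).
  s_4 = 0 + 0 + 0 + 0 + 0 + 0 + 0 + 1 = 1 ≡ 1 (mod 2).
s = (0, 0, 1, 1)^T — this equals column 3 of H (binary 0011), so error is at position 3.
Correct: flip bit 3 of r = 000101000000011 to get c = 001101000000011.


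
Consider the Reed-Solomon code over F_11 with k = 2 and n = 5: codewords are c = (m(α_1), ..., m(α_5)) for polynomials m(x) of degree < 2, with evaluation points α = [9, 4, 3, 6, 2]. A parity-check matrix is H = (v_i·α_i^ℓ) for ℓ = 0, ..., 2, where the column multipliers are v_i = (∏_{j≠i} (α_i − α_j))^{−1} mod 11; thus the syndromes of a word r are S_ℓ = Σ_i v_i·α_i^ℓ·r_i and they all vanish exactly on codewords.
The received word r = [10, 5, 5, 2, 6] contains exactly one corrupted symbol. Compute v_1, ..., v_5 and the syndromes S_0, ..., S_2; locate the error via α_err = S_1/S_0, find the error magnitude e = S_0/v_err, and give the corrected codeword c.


S = (5, 9, 3), error at position 2, error magnitude e = 1, c = [10, 4, 5, 2, 6].

Step 1: column multipliers v_i = (∏_{j≠i}(α_i − α_j))^{−1} mod 11.
  i = 1 (α = 9): (9−4)(9−3)(9−6)(9−2) = 5·6·3·7 = 630 ≡ 3, so v_1 = 3^{−1} = 4 (mod 11).
  i = 2 (α = 4): (4−9)(4−3)(4−6)(4−2) = (−5)·1·(−2)·2 = 20 ≡ 9, so v_2 = 9^{−1} = 5 (mod 11).
  i = 3 (α = 3): (3−9)(3−4)(3−6)(3−2) = (−6)·(−1)·(−3)·1 = −18 ≡ 4, so v_3 = 4^{−1} = 3 (mod 11).
  i = 4 (α = 6): (6−9)(6−4)(6−3)(6−2) = (−3)·2·3·4 = −72 ≡ 5, so v_4 = 5^{−1} = 9 (mod 11).
  i = 5 (α = 2): (2−9)(2−4)(2−3)(2−6) = (−7)·(−2)·(−1)·(−4) = 56 ≡ 1, so v_5 = 1^{−1} = 1 (mod 11).
  v = [4, 5, 3, 9, 1].
Step 2: syndromes of r = [10, 5, 5, 2, 6] (all sums mod 11).
  S_0 = Σ v_i r_i = 4·10 + 5·5 + 3·5 + 9·2 + 1·6 = 104 ≡ 5.
  S_1 = Σ v_i α_i r_i = 4·9·10 + 5·4·5 + 3·3·5 + 9·6·2 + 1·2·6 = 625 ≡ 9.
  α_i^2 mod 11 = [4, 5, 9, 3, 4].
  S_2 = Σ v_i α_i^2 r_i = 4·4·10 + 5·5·5 + 3·9·5 + 9·3·2 + 1·4·6 = 498 ≡ 3.
  S = (5, 9, 3) ≠ 0, so r is not a codeword (an error is present).
Step 3: locate the error. For a single error e at position i, S_ℓ = v_i·e·α_i^ℓ, so α_err = S_1/S_0.
  S_0^{−1} = 5^{−1} = 9 (mod 11), so α_err = 9·9 = 81 ≡ 4 = α_2. Error position i = 2.
  Consistency check: S_2/S_1 = 3·5 = 15 ≡ 4 = α_err ✓ (single-error assumption holds).
Step 4: error magnitude e = S_0/v_2 = S_0·∏_{j≠2}(α_2 − α_j) = 5·9 = 45 ≡ 1 (mod 11).
Step 5: correct position 2: c_2 = r_2 − e = 5 − 1 ≡ 4 (mod 11). Hence c = [10, 4, 5, 2, 6].
  Check: interpolating c through the α_i gives m(x) = 8 + 10·x (degree < 2) with m(α_i) = c_i for every i, so c is indeed a codeword.


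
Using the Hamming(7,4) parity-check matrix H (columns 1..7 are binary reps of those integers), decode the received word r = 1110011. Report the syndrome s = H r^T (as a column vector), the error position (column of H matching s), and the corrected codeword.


s = (0, 0, 1)^T, error position = 1, corrected codeword c = 0110011

Compute s = H r^T mod 2 one row at a time:
  s_1 = 0 + 0 + 1 + 1 = 2 ≡ 0 (mod 2).
  s_2 = 1 + 1 + 1 + 1 = 4 ≡ 0 (mod 2).
  s_3 = 1 + 1 + 0 + 1 = 3 ≡ 1 (mod 2).
s = (0, 0, 1)^T — this equals column 1 of H (binary 001), so error is at position 1.
Correct: flip bit 1 of r = 1110011 to get c = 0110011.


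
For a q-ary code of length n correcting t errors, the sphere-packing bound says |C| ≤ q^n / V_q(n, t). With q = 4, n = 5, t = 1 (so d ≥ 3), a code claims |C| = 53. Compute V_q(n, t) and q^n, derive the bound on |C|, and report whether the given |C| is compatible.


V_q(n, t) = 16, q^n = 1024, Hamming bound = 64, |C| = 53 ≤ bound (satisfied).

Step 1: Compute V_q(n, t) = Σ_{j=0}^1 C(n, j) (q−1)^j.
  j = 0: C(5,0)·(3)^0 = 1·1 = 1.
  j = 1: C(5,1)·(3)^1 = 5·3 = 15.
  V_q(n, t) = 1 + 15 = 16.
Step 2: q^n = 4^5 = 1024.
Step 3: Hamming bound ⌊q^n / V_q(n,t)⌋ = ⌊1024/16⌋ = 64.
Step 4: Compare |C| = 53 to 64: satisfied.
The claimed |C| lies below the Hamming bound.


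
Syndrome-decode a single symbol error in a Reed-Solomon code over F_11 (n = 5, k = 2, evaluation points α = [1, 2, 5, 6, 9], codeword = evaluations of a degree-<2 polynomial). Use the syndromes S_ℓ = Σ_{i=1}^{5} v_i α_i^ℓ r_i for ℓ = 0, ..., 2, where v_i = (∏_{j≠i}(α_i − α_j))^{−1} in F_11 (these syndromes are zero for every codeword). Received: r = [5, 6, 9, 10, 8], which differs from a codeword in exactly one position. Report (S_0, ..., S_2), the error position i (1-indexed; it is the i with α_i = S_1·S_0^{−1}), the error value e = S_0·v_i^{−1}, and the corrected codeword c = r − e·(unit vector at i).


S = (6, 10, 2), error at position 5, error magnitude e = 6, c = [5, 6, 9, 10, 2].

Step 1: column multipliers v_i = (∏_{j≠i}(α_i − α_j))^{−1} mod 11.
  i = 1 (α = 1): (1−2)(1−5)(1−6)(1−9) = (−1)·(−4)·(−5)·(−8) = 160 ≡ 6, so v_1 = 6^{−1} = 2 (mod 11).
  i = 2 (α = 2): (2−1)(2−5)(2−6)(2−9) = 1·(−3)·(−4)·(−7) = −84 ≡ 4, so v_2 = 4^{−1} = 3 (mod 11).
  i = 3 (α = 5): (5−1)(5−2)(5−6)(5−9) = 4·3·(−1)·(−4) = 48 ≡ 4, so v_3 = 4^{−1} = 3 (mod 11).
  i = 4 (α = 6): (6−1)(6−2)(6−5)(6−9) = 5·4·1·(−3) = −60 ≡ 6, so v_4 = 6^{−1} = 2 (mod 11).
  i = 5 (α = 9): (9−1)(9−2)(9−5)(9−6) = 8·7·4·3 = 672 ≡ 1, so v_5 = 1^{−1} = 1 (mod 11).
  v = [2, 3, 3, 2, 1].
Step 2: syndromes of r = [5, 6, 9, 10, 8] (all sums mod 11).
  S_0 = Σ v_i r_i = 2·5 + 3·6 + 3·9 + 2·10 + 1·8 = 83 ≡ 6.
  S_1 = Σ v_i α_i r_i = 2·1·5 + 3·2·6 + 3·5·9 + 2·6·10 + 1·9·8 = 373 ≡ 10.
  α_i^2 mod 11 = [1, 4, 3, 3, 4].
  S_2 = Σ v_i α_i^2 r_i = 2·1·5 + 3·4·6 + 3·3·9 + 2·3·10 + 1·4·8 = 255 ≡ 2.
  S = (6, 10, 2) ≠ 0, so r is not a codeword (an error is present).
Step 3: locate the error. For a single error e at position i, S_ℓ = v_i·e·α_i^ℓ, so α_err = S_1/S_0.
  S_0^{−1} = 6^{−1} = 2 (mod 11), so α_err = 10·2 = 20 ≡ 9 = α_5. Error position i = 5.
  Consistency check: S_2/S_1 = 2·10 = 20 ≡ 9 = α_err ✓ (single-error assumption holds).
Step 4: error magnitude e = S_0/v_5 = S_0·∏_{j≠5}(α_5 − α_j) = 6·1 = 6 ≡ 6 (mod 11).
Step 5: correct position 5: c_5 = r_5 − e = 8 − 6 ≡ 2 (mod 11). Hence c = [5, 6, 9, 10, 2].
  Check: interpolating c through the α_i gives m(x) = 4 + 1·x (degree < 2) with m(α_i) = c_i for every i, so c is indeed a codeword.


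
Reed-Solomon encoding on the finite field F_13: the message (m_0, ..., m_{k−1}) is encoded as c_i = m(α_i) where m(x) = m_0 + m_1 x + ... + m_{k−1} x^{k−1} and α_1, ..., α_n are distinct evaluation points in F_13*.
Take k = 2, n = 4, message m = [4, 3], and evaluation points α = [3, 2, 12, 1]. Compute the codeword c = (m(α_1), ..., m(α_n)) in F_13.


c = [0, 10, 1, 7]

Message polynomial: m(x) = 4 + 3·x (mod 13).
For each evaluation point α_i, compute m(α_i) mod 13:
  α_1 = 3: Horner steps 3 → 0, so m(3) = 0.
  α_2 = 2: Horner steps 3 → 10, so m(2) = 10.
  α_3 = 12: Horner steps 3 → 1, so m(12) = 1.
  α_4 = 1: Horner steps 3 → 7, so m(1) = 7.
Codeword c = [0, 10, 1, 7] ∈ F_13^4.


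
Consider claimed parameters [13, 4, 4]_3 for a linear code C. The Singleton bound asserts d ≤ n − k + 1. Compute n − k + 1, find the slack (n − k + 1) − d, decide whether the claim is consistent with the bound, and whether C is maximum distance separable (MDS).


Singleton RHS = n − k + 1 = 10, slack = 6, bound satisfied, not MDS.

Singleton bound: d ≤ n − k + 1.
Here n = 13, k = 4, so n − k + 1 = 10.
Given d = 4, check d ≤ 10: YES.
Slack = (n − k + 1) − d = 6.
The code is NOT MDS (slack = 6 > 0).
Description: the claimed parameters are [13, 4, 4]_3; such a code would be non-MDS.


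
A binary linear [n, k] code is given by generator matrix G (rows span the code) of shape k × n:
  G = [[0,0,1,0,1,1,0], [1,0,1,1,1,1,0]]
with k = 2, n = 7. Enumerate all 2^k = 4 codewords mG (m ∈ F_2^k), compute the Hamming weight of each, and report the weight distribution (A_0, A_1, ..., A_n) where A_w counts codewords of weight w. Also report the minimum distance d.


Weight distribution: A_0 = 1, A_2 = 1, A_3 = 1, A_5 = 1. Minimum distance d = 2.

Enumerate all 2^2 = 4 messages m ∈ F_2^2.
For each, compute codeword c = mG in F_2^7, then tally its weight.
  m = 00 → c = 0000000, weight = 0.
  m = 10 → c = 0010110, weight = 3.
  m = 01 → c = 1011110, weight = 5.
  m = 11 → c = 1001000, weight = 2.
Tally weights:
  weight 0: 1 codewords.
  weight 2: 1 codewords.
  weight 3: 1 codewords.
  weight 5: 1 codewords.
Minimum distance d = smallest w > 0 with A_w > 0 = 2.
Sanity: Σ A_w = 4 = 2^2 = 4 ✓.


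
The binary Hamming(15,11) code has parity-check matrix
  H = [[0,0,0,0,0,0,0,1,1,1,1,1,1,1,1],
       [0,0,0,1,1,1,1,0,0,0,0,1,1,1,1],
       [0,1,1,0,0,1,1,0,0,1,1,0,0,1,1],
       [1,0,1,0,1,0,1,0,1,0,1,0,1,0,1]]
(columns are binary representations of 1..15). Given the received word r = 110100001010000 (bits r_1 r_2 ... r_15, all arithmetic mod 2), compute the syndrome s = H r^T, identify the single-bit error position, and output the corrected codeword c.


s = (0, 1, 0, 1)^T, error position = 5, corrected codeword c = 110110001010000

Compute s = H r^T mod 2 one row at a time:
  s_1 = 0 + 1 + 0 + 1 + 0 + 0 + 0 + 0 = 2 ≡ 0 (mod 2).
  s_2 = 1 + 0 + 0 + 0 + 0 + 0 + 0 + 0 = 1 ≡ 1 (mod 2).
  s_3 = 1 + 0 + 0 + 0 + 0 + 1 + 0 + 0 = 2 ≡ 0 (mod 2).
  s_4 = 1 + 0 + 0 + 0 + 1 + 1 + 0 + 0 = 3 ≡ 1 (mod 2).
s = (0, 1, 0, 1)^T — this equals column 5 of H (binary 0101), so error is at position 5.
Correct: flip bit 5 of r = 110100001010000 to get c = 110110001010000.


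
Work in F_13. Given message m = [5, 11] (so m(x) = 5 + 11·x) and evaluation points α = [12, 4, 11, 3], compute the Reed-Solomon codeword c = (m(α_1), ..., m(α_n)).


c = [7, 10, 9, 12]

Message polynomial: m(x) = 5 + 11·x (mod 13).
For each evaluation point α_i, compute m(α_i) mod 13:
  α_1 = 12: Horner steps 11 → 7, so m(12) = 7.
  α_2 = 4: Horner steps 11 → 10, so m(4) = 10.
  α_3 = 11: Horner steps 11 → 9, so m(11) = 9.
  α_4 = 3: Horner steps 11 → 12, so m(3) = 12.
Codeword c = [7, 10, 9, 12] ∈ F_13^4.


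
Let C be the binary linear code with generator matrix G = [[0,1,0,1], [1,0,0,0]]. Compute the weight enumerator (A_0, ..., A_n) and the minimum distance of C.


Weight distribution: A_0 = 1, A_1 = 1, A_2 = 1, A_3 = 1. Minimum distance d = 1.

Enumerate all 2^2 = 4 messages m ∈ F_2^2.
For each, compute codeword c = mG in F_2^4, then tally its weight.
  m = 00 → c = 0000, weight = 0.
  m = 10 → c = 0101, weight = 2.
  m = 01 → c = 1000, weight = 1.
  m = 11 → c = 1101, weight = 3.
Tally weights:
  weight 0: 1 codewords.
  weight 1: 1 codewords.
  weight 2: 1 codewords.
  weight 3: 1 codewords.
Minimum distance d = smallest w > 0 with A_w > 0 = 1.
Sanity: Σ A_w = 4 = 2^2 = 4 ✓.


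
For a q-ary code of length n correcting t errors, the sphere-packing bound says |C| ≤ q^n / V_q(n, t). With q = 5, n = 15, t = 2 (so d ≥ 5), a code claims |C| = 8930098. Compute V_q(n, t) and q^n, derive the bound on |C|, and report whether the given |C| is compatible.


V_q(n, t) = 1741, q^n = 30517578125, Hamming bound = 17528764, |C| = 8930098 ≤ bound (satisfied).

Step 1: Compute V_q(n, t) = Σ_{j=0}^2 C(n, j) (q−1)^j.
  j = 0: C(15,0)·(4)^0 = 1·1 = 1.
  j = 1: C(15,1)·(4)^1 = 15·4 = 60.
  j = 2: C(15,2)·(4)^2 = 105·16 = 1680.
  V_q(n, t) = 1 + 60 + 1680 = 1741.
Step 2: q^n = 5^15 = 30517578125.
Step 3: Hamming bound ⌊q^n / V_q(n,t)⌋ = ⌊30517578125/1741⌋ = 17528764.
Step 4: Compare |C| = 8930098 to 17528764: satisfied.
The claimed |C| lies below the Hamming bound.


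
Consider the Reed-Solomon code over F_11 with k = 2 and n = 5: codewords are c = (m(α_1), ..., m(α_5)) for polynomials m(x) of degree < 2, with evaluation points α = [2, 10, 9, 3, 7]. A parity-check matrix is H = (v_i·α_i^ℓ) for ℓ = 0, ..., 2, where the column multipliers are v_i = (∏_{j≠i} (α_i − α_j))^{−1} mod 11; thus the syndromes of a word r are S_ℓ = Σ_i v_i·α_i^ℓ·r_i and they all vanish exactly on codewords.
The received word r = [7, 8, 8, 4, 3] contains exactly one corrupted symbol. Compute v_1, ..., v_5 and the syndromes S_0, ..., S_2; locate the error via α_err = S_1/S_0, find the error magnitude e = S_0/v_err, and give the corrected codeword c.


S = (1, 10, 1), error at position 2, error magnitude e = 3, c = [7, 5, 8, 4, 3].

Step 1: column multipliers v_i = (∏_{j≠i}(α_i − α_j))^{−1} mod 11.
  i = 1 (α = 2): (2−10)(2−9)(2−3)(2−7) = (−8)·(−7)·(−1)·(−5) = 280 ≡ 5, so v_1 = 5^{−1} = 9 (mod 11).
  i = 2 (α = 10): (10−2)(10−9)(10−3)(10−7) = 8·1·7·3 = 168 ≡ 3, so v_2 = 3^{−1} = 4 (mod 11).
  i = 3 (α = 9): (9−2)(9−10)(9−3)(9−7) = 7·(−1)·6·2 = −84 ≡ 4, so v_3 = 4^{−1} = 3 (mod 11).
  i = 4 (α = 3): (3−2)(3−10)(3−9)(3−7) = 1·(−7)·(−6)·(−4) = −168 ≡ 8, so v_4 = 8^{−1} = 7 (mod 11).
  i = 5 (α = 7): (7−2)(7−10)(7−9)(7−3) = 5·(−3)·(−2)·4 = 120 ≡ 10, so v_5 = 10^{−1} = 10 (mod 11).
  v = [9, 4, 3, 7, 10].
Step 2: syndromes of r = [7, 8, 8, 4, 3] (all sums mod 11).
  S_0 = Σ v_i r_i = 9·7 + 4·8 + 3·8 + 7·4 + 10·3 = 177 ≡ 1.
  S_1 = Σ v_i α_i r_i = 9·2·7 + 4·10·8 + 3·9·8 + 7·3·4 + 10·7·3 = 956 ≡ 10.
  α_i^2 mod 11 = [4, 1, 4, 9, 5].
  S_2 = Σ v_i α_i^2 r_i = 9·4·7 + 4·1·8 + 3·4·8 + 7·9·4 + 10·5·3 = 782 ≡ 1.
  S = (1, 10, 1) ≠ 0, so r is not a codeword (an error is present).
Step 3: locate the error. For a single error e at position i, S_ℓ = v_i·e·α_i^ℓ, so α_err = S_1/S_0.
  S_0^{−1} = 1^{−1} = 1 (mod 11), so α_err = 10·1 = 10 ≡ 10 = α_2. Error position i = 2.
  Consistency check: S_2/S_1 = 1·10 = 10 ≡ 10 = α_err ✓ (single-error assumption holds).
Step 4: error magnitude e = S_0/v_2 = S_0·∏_{j≠2}(α_2 − α_j) = 1·3 = 3 ≡ 3 (mod 11).
Step 5: correct position 2: c_2 = r_2 − e = 8 − 3 ≡ 5 (mod 11). Hence c = [7, 5, 8, 4, 3].
  Check: interpolating c through the α_i gives m(x) = 2 + 8·x (degree < 2) with m(α_i) = c_i for every i, so c is indeed a codeword.


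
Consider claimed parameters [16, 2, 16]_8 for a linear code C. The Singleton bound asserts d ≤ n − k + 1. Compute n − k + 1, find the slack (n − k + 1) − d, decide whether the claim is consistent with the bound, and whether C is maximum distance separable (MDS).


Singleton RHS = n − k + 1 = 15, slack = -1, bound violated (no such code; not MDS).

Singleton bound: d ≤ n − k + 1.
Here n = 16, k = 2, so n − k + 1 = 15.
Given d = 16, check d ≤ 15: NO.
Slack = (n − k + 1) − d = -1.
The slack is negative: d = 16 exceeds n − k + 1 = 15 by 1, so the Singleton bound is violated and no linear [16, 2, 16]_8 code can exist. In particular it is not MDS (MDS requires d = n − k + 1 exactly).
Description: the claimed parameters are [16, 2, 16]_8; such a code would be impossible (violates the Singleton bound).


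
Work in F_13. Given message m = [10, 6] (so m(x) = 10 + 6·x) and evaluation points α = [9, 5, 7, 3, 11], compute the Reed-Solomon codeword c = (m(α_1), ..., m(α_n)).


c = [12, 1, 0, 2, 11]

Message polynomial: m(x) = 10 + 6·x (mod 13).
For each evaluation point α_i, compute m(α_i) mod 13:
  α_1 = 9: Horner steps 6 → 12, so m(9) = 12.
  α_2 = 5: Horner steps 6 → 1, so m(5) = 1.
  α_3 = 7: Horner steps 6 → 0, so m(7) = 0.
  α_4 = 3: Horner steps 6 → 2, so m(3) = 2.
  α_5 = 11: Horner steps 6 → 11, so m(11) = 11.
Codeword c = [12, 1, 0, 2, 11] ∈ F_13^5.


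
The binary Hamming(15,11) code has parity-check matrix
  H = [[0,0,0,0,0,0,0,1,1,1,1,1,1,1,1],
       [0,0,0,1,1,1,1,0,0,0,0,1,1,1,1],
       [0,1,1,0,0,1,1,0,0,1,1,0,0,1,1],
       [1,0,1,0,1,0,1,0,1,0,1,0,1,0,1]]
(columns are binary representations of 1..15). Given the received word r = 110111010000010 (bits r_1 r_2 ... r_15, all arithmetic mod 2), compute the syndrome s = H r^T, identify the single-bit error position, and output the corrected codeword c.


s = (0, 0, 1, 0)^T, error position = 2, corrected codeword c = 100111010000010

Compute s = H r^T mod 2 one row at a time:
  s_1 = 1 + 0 + 0 + 0 + 0 + 0 + 1 + 0 = 2 ≡ 0 (mod 2).
  s_2 = 1 + 1 + 1 + 0 + 0 + 0 + 1 + 0 = 4 ≡ 0 (mod 2).
  s_3 = 1 + 0 + 1 + 0 + 0 + 0 + 1 + 0 = 3 ≡ 1 (mod 2).
  s_4 = 1 + 0 + 1 + 0 + 0 + 0 + 0 + 0 = 2 ≡ 0 (mod 2).
s = (0, 0, 1, 0)^T — this equals column 2 of H (binary 0010), so error is at position 2.
Correct: flip bit 2 of r = 110111010000010 to get c = 100111010000010.


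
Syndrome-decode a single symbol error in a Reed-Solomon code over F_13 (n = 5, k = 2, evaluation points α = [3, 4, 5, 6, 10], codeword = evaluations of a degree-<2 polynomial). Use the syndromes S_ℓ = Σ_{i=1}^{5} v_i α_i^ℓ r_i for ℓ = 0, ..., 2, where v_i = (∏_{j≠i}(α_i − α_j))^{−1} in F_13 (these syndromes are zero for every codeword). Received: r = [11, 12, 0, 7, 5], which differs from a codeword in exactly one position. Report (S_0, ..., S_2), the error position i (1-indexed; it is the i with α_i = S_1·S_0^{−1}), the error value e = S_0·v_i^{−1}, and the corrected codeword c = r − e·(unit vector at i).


S = (3, 5, 4), error at position 4, error magnitude e = 6, c = [11, 12, 0, 1, 5].

Step 1: column multipliers v_i = (∏_{j≠i}(α_i − α_j))^{−1} mod 13.
  i = 1 (α = 3): (3−4)(3−5)(3−6)(3−10) = (−1)·(−2)·(−3)·(−7) = 42 ≡ 3, so v_1 = 3^{−1} = 9 (mod 13).
  i = 2 (α = 4): (4−3)(4−5)(4−6)(4−10) = 1·(−1)·(−2)·(−6) = −12 ≡ 1, so v_2 = 1^{−1} = 1 (mod 13).
  i = 3 (α = 5): (5−3)(5−4)(5−6)(5−10) = 2·1·(−1)·(−5) = 10 ≡ 10, so v_3 = 10^{−1} = 4 (mod 13).
  i = 4 (α = 6): (6−3)(6−4)(6−5)(6−10) = 3·2·1·(−4) = −24 ≡ 2, so v_4 = 2^{−1} = 7 (mod 13).
  i = 5 (α = 10): (10−3)(10−4)(10−5)(10−6) = 7·6·5·4 = 840 ≡ 8, so v_5 = 8^{−1} = 5 (mod 13).
  v = [9, 1, 4, 7, 5].
Step 2: syndromes of r = [11, 12, 0, 7, 5] (all sums mod 13).
  S_0 = Σ v_i r_i = 9·11 + 1·12 + 4·0 + 7·7 + 5·5 = 185 ≡ 3.
  S_1 = Σ v_i α_i r_i = 9·3·11 + 1·4·12 + 4·5·0 + 7·6·7 + 5·10·5 = 889 ≡ 5.
  α_i^2 mod 13 = [9, 3, 12, 10, 9].
  S_2 = Σ v_i α_i^2 r_i = 9·9·11 + 1·3·12 + 4·12·0 + 7·10·7 + 5·9·5 = 1642 ≡ 4.
  S = (3, 5, 4) ≠ 0, so r is not a codeword (an error is present).
Step 3: locate the error. For a single error e at position i, S_ℓ = v_i·e·α_i^ℓ, so α_err = S_1/S_0.
  S_0^{−1} = 3^{−1} = 9 (mod 13), so α_err = 5·9 = 45 ≡ 6 = α_4. Error position i = 4.
  Consistency check: S_2/S_1 = 4·8 = 32 ≡ 6 = α_err ✓ (single-error assumption holds).
Step 4: error magnitude e = S_0/v_4 = S_0·∏_{j≠4}(α_4 − α_j) = 3·2 = 6 ≡ 6 (mod 13).
Step 5: correct position 4: c_4 = r_4 − e = 7 − 6 ≡ 1 (mod 13). Hence c = [11, 12, 0, 1, 5].
  Check: interpolating c through the α_i gives m(x) = 8 + 1·x (degree < 2) with m(α_i) = c_i for every i, so c is indeed a codeword.


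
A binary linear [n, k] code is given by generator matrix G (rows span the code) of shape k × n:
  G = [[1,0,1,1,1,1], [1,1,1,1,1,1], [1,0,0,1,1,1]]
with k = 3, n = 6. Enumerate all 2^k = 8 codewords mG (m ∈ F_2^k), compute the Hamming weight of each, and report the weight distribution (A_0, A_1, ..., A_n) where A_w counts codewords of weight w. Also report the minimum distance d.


Weight distribution: A_0 = 1, A_1 = 2, A_2 = 1, A_4 = 1, A_5 = 2, A_6 = 1. Minimum distance d = 1.

Enumerate all 2^3 = 8 messages m ∈ F_2^3.
For each, compute codeword c = mG in F_2^6, then tally its weight.
  m = 000 → c = 000000, weight = 0.
  m = 100 → c = 101111, weight = 5.
  m = 010 → c = 111111, weight = 6.
  m = 110 → c = 010000, weight = 1.
  m = 001 → c = 100111, weight = 4.
  m = 101 → c = 001000, weight = 1.
  m = 011 → c = 011000, weight = 2.
  m = 111 → c = 110111, weight = 5.
Tally weights:
  weight 0: 1 codewords.
  weight 1: 2 codewords.
  weight 2: 1 codewords.
  weight 4: 1 codewords.
  weight 5: 2 codewords.
  weight 6: 1 codewords.
Minimum distance d = smallest w > 0 with A_w > 0 = 1.
Sanity: Σ A_w = 8 = 2^3 = 8 ✓.


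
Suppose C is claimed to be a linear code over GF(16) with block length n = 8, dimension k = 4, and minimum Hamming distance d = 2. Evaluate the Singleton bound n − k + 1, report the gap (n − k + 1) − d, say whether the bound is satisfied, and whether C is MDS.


Singleton RHS = n − k + 1 = 5, slack = 3, bound satisfied, not MDS.

Singleton bound: d ≤ n − k + 1.
Here n = 8, k = 4, so n − k + 1 = 5.
Given d = 2, check d ≤ 5: YES.
Slack = (n − k + 1) − d = 3.
The code is NOT MDS (slack = 3 > 0).
Description: the claimed parameters are [8, 4, 2]_16; such a code would be non-MDS.


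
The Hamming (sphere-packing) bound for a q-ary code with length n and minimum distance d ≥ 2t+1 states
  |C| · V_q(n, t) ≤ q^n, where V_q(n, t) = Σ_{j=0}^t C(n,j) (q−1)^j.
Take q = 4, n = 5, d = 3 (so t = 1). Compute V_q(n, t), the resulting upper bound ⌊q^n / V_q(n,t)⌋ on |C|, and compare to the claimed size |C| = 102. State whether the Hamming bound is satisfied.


V_q(n, t) = 16, q^n = 1024, Hamming bound = 64, |C| = 102 > bound (violated).

Step 1: Compute V_q(n, t) = Σ_{j=0}^1 C(n, j) (q−1)^j.
  j = 0: C(5,0)·(3)^0 = 1·1 = 1.
  j = 1: C(5,1)·(3)^1 = 5·3 = 15.
  V_q(n, t) = 1 + 15 = 16.
Step 2: q^n = 4^5 = 1024.
Step 3: Hamming bound ⌊q^n / V_q(n,t)⌋ = ⌊1024/16⌋ = 64.
Step 4: Compare |C| = 102 to 64: violated.
The claimed |C| lies above the Hamming bound, so no 4-ary code of length 5 with d ≥ 3 can have 102 codewords.


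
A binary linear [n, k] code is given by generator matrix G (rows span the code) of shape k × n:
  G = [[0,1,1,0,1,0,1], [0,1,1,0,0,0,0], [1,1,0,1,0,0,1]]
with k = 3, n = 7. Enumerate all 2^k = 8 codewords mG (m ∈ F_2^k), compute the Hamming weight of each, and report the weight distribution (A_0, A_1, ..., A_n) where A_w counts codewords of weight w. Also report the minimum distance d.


Weight distribution: A_0 = 1, A_2 = 2, A_4 = 5. Minimum distance d = 2.

Enumerate all 2^3 = 8 messages m ∈ F_2^3.
For each, compute codeword c = mG in F_2^7, then tally its weight.
  m = 000 → c = 0000000, weight = 0.
  m = 100 → c = 0110101, weight = 4.
  m = 010 → c = 0110000, weight = 2.
  m = 110 → c = 0000101, weight = 2.
  m = 001 → c = 1101001, weight = 4.
  m = 101 → c = 1011100, weight = 4.
  m = 011 → c = 1011001, weight = 4.
  m = 111 → c = 1101100, weight = 4.
Tally weights:
  weight 0: 1 codewords.
  weight 2: 2 codewords.
  weight 4: 5 codewords.
Minimum distance d = smallest w > 0 with A_w > 0 = 2.
Sanity: Σ A_w = 8 = 2^3 = 8 ✓.


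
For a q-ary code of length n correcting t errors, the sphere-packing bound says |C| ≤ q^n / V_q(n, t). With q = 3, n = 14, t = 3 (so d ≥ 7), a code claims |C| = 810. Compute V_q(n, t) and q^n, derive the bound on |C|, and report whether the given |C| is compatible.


V_q(n, t) = 3305, q^n = 4782969, Hamming bound = 1447, |C| = 810 ≤ bound (satisfied).

Step 1: Compute V_q(n, t) = Σ_{j=0}^3 C(n, j) (q−1)^j.
  j = 0: C(14,0)·(2)^0 = 1·1 = 1.
  j = 1: C(14,1)·(2)^1 = 14·2 = 28.
  j = 2: C(14,2)·(2)^2 = 91·4 = 364.
  j = 3: C(14,3)·(2)^3 = 364·8 = 2912.
  V_q(n, t) = 1 + 28 + 364 + 2912 = 3305.
Step 2: q^n = 3^14 = 4782969.
Step 3: Hamming bound ⌊q^n / V_q(n,t)⌋ = ⌊4782969/3305⌋ = 1447.
Step 4: Compare |C| = 810 to 1447: satisfied.
The claimed |C| lies below the Hamming bound.


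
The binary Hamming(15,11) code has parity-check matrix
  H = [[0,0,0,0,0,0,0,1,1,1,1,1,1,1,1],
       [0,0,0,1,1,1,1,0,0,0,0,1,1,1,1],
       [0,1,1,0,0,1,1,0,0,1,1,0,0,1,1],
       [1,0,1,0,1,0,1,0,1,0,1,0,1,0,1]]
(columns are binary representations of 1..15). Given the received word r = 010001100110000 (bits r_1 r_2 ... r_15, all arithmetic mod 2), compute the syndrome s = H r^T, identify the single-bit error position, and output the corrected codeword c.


s = (0, 0, 1, 0)^T, error position = 2, corrected codeword c = 000001100110000

Compute s = H r^T mod 2 one row at a time:
  s_1 = 0 + 0 + 1 + 1 + 0 + 0 + 0 + 0 = 2 ≡ 0 (mod 2).
  s_2 = 0 + 0 + 1 + 1 + 0 + 0 + 0 + 0 = 2 ≡ 0 (mod 2).
  s_3 = 1 + 0 + 1 + 1 + 1 + 1 + 0 + 0 = 5 ≡ 1 (mod 2).
  s_4 = 0 + 0 + 0 + 1 + 0 + 1 + 0 + 0 = 2 ≡ 0 (mod 2).
s = (0, 0, 1, 0)^T — this equals column 2 of H (binary 0010), so error is at position 2.
Correct: flip bit 2 of r = 010001100110000 to get c = 000001100110000.


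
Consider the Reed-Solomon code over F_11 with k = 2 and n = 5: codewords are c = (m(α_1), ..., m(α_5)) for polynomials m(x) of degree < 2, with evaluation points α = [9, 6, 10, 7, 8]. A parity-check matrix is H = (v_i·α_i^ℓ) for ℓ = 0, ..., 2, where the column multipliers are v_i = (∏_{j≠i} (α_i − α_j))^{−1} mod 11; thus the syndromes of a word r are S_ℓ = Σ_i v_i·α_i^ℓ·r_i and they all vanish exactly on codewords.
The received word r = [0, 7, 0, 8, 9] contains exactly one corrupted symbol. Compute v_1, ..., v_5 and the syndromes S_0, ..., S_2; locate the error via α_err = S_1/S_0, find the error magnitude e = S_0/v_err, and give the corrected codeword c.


S = (9, 4, 3), error at position 1, error magnitude e = 1, c = [10, 7, 0, 8, 9].

Step 1: column multipliers v_i = (∏_{j≠i}(α_i − α_j))^{−1} mod 11.
  i = 1 (α = 9): (9−6)(9−10)(9−7)(9−8) = 3·(−1)·2·1 = −6 ≡ 5, so v_1 = 5^{−1} = 9 (mod 11).
  i = 2 (α = 6): (6−9)(6−10)(6−7)(6−8) = (−3)·(−4)·(−1)·(−2) = 24 ≡ 2, so v_2 = 2^{−1} = 6 (mod 11).
  i = 3 (α = 10): (10−9)(10−6)(10−7)(10−8) = 1·4·3·2 = 24 ≡ 2, so v_3 = 2^{−1} = 6 (mod 11).
  i = 4 (α = 7): (7−9)(7−6)(7−10)(7−8) = (−2)·1·(−3)·(−1) = −6 ≡ 5, so v_4 = 5^{−1} = 9 (mod 11).
  i = 5 (α = 8): (8−9)(8−6)(8−10)(8−7) = (−1)·2·(−2)·1 = 4 ≡ 4, so v_5 = 4^{−1} = 3 (mod 11).
  v = [9, 6, 6, 9, 3].
Step 2: syndromes of r = [0, 7, 0, 8, 9] (all sums mod 11).
  S_0 = Σ v_i r_i = 9·0 + 6·7 + 6·0 + 9·8 + 3·9 = 141 ≡ 9.
  S_1 = Σ v_i α_i r_i = 9·9·0 + 6·6·7 + 6·10·0 + 9·7·8 + 3·8·9 = 972 ≡ 4.
  α_i^2 mod 11 = [4, 3, 1, 5, 9].
  S_2 = Σ v_i α_i^2 r_i = 9·4·0 + 6·3·7 + 6·1·0 + 9·5·8 + 3·9·9 = 729 ≡ 3.
  S = (9, 4, 3) ≠ 0, so r is not a codeword (an error is present).
Step 3: locate the error. For a single error e at position i, S_ℓ = v_i·e·α_i^ℓ, so α_err = S_1/S_0.
  S_0^{−1} = 9^{−1} = 5 (mod 11), so α_err = 4·5 = 20 ≡ 9 = α_1. Error position i = 1.
  Consistency check: S_2/S_1 = 3·3 = 9 ≡ 9 = α_err ✓ (single-error assumption holds).
Step 4: error magnitude e = S_0/v_1 = S_0·∏_{j≠1}(α_1 − α_j) = 9·5 = 45 ≡ 1 (mod 11).
Step 5: correct position 1: c_1 = r_1 − e = 0 − 1 ≡ 10 (mod 11). Hence c = [10, 7, 0, 8, 9].
  Check: interpolating c through the α_i gives m(x) = 1 + 1·x (degree < 2) with m(α_i) = c_i for every i, so c is indeed a codeword.


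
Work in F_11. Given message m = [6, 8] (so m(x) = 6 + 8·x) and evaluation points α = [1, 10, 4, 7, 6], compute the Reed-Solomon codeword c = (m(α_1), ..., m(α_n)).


c = [3, 9, 5, 7, 10]

Message polynomial: m(x) = 6 + 8·x (mod 11).
For each evaluation point α_i, compute m(α_i) mod 11:
  α_1 = 1: Horner steps 8 → 3, so m(1) = 3.
  α_2 = 10: Horner steps 8 → 9, so m(10) = 9.
  α_3 = 4: Horner steps 8 → 5, so m(4) = 5.
  α_4 = 7: Horner steps 8 → 7, so m(7) = 7.
  α_5 = 6: Horner steps 8 → 10, so m(6) = 10.
Codeword c = [3, 9, 5, 7, 10] ∈ F_11^5.


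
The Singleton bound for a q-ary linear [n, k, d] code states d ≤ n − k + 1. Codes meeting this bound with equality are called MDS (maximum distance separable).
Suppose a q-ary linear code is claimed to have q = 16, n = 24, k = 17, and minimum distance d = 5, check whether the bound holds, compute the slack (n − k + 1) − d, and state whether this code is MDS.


Singleton RHS = n − k + 1 = 8, slack = 3, bound satisfied, not MDS.

Singleton bound: d ≤ n − k + 1.
Here n = 24, k = 17, so n − k + 1 = 8.
Given d = 5, check d ≤ 8: YES.
Slack = (n − k + 1) − d = 3.
The code is NOT MDS (slack = 3 > 0).
Description: the claimed parameters are [24, 17, 5]_16; such a code would be non-MDS.


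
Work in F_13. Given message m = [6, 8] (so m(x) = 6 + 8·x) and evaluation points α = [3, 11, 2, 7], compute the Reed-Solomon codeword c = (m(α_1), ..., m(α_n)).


c = [4, 3, 9, 10]

Message polynomial: m(x) = 6 + 8·x (mod 13).
For each evaluation point α_i, compute m(α_i) mod 13:
  α_1 = 3: Horner steps 8 → 4, so m(3) = 4.
  α_2 = 11: Horner steps 8 → 3, so m(11) = 3.
  α_3 = 2: Horner steps 8 → 9, so m(2) = 9.
  α_4 = 7: Horner steps 8 → 10, so m(7) = 10.
Codeword c = [4, 3, 9, 10] ∈ F_13^4.


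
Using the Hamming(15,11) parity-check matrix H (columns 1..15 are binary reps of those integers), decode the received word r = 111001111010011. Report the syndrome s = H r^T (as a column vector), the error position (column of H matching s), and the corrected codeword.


s = (1, 0, 1, 0)^T, error position = 10, corrected codeword c = 111001111110011

Compute s = H r^T mod 2 one row at a time:
  s_1 = 1 + 1 + 0 + 1 + 0 + 0 + 1 + 1 = 5 ≡ 1 (mod 2).
  s_2 = 0 + 0 + 1 + 1 + 0 + 0 + 1 + 1 = 4 ≡ 0 (mod 2).
  s_3 = 1 + 1 + 1 + 1 + 0 + 1 + 1 + 1 = 7 ≡ 1 (mod 2).
  s_4 = 1 + 1 + 0 + 1 + 1 + 1 + 0 + 1 = 6 ≡ 0 (mod 2).
s = (1, 0, 1, 0)^T — this equals column 10 of H (binary 1010), so error is at position 10.
Correct: flip bit 10 of r = 111001111010011 to get c = 111001111110011.


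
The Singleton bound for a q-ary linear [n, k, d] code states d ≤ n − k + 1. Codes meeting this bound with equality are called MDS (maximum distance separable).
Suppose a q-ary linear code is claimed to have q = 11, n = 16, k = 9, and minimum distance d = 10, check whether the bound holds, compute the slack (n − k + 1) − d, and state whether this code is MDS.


Singleton RHS = n − k + 1 = 8, slack = -2, bound violated (no such code; not MDS).

Singleton bound: d ≤ n − k + 1.
Here n = 16, k = 9, so n − k + 1 = 8.
Given d = 10, check d ≤ 8: NO.
Slack = (n − k + 1) − d = -2.
The slack is negative: d = 10 exceeds n − k + 1 = 8 by 2, so the Singleton bound is violated and no linear [16, 9, 10]_11 code can exist. In particular it is not MDS (MDS requires d = n − k + 1 exactly).
Description: the claimed parameters are [16, 9, 10]_11; such a code would be impossible (violates the Singleton bound).


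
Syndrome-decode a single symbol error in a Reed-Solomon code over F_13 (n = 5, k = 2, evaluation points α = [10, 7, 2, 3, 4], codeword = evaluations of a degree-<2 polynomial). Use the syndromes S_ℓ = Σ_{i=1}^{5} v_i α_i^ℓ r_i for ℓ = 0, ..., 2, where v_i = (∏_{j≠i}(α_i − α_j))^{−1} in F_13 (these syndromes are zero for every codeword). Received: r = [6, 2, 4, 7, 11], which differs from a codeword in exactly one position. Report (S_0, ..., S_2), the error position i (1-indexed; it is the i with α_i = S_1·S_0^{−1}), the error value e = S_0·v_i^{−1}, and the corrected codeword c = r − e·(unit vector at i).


S = (10, 4, 12), error at position 4, error magnitude e = 6, c = [6, 2, 4, 1, 11].

Step 1: column multipliers v_i = (∏_{j≠i}(α_i − α_j))^{−1} mod 13.
  i = 1 (α = 10): (10−7)(10−2)(10−3)(10−4) = 3·8·7·6 = 1008 ≡ 7, so v_1 = 7^{−1} = 2 (mod 13).
  i = 2 (α = 7): (7−10)(7−2)(7−3)(7−4) = (−3)·5·4·3 = −180 ≡ 2, so v_2 = 2^{−1} = 7 (mod 13).
  i = 3 (α = 2): (2−10)(2−7)(2−3)(2−4) = (−8)·(−5)·(−1)·(−2) = 80 ≡ 2, so v_3 = 2^{−1} = 7 (mod 13).
  i = 4 (α = 3): (3−10)(3−7)(3−2)(3−4) = (−7)·(−4)·1·(−1) = −28 ≡ 11, so v_4 = 11^{−1} = 6 (mod 13).
  i = 5 (α = 4): (4−10)(4−7)(4−2)(4−3) = (−6)·(−3)·2·1 = 36 ≡ 10, so v_5 = 10^{−1} = 4 (mod 13).
  v = [2, 7, 7, 6, 4].
Step 2: syndromes of r = [6, 2, 4, 7, 11] (all sums mod 13).
  S_0 = Σ v_i r_i = 2·6 + 7·2 + 7·4 + 6·7 + 4·11 = 140 ≡ 10.
  S_1 = Σ v_i α_i r_i = 2·10·6 + 7·7·2 + 7·2·4 + 6·3·7 + 4·4·11 = 576 ≡ 4.
  α_i^2 mod 13 = [9, 10, 4, 9, 3].
  S_2 = Σ v_i α_i^2 r_i = 2·9·6 + 7·10·2 + 7·4·4 + 6·9·7 + 4·3·11 = 870 ≡ 12.
  S = (10, 4, 12) ≠ 0, so r is not a codeword (an error is present).
Step 3: locate the error. For a single error e at position i, S_ℓ = v_i·e·α_i^ℓ, so α_err = S_1/S_0.
  S_0^{−1} = 10^{−1} = 4 (mod 13), so α_err = 4·4 = 16 ≡ 3 = α_4. Error position i = 4.
  Consistency check: S_2/S_1 = 12·10 = 120 ≡ 3 = α_err ✓ (single-error assumption holds).
Step 4: error magnitude e = S_0/v_4 = S_0·∏_{j≠4}(α_4 − α_j) = 10·11 = 110 ≡ 6 (mod 13).
Step 5: correct position 4: c_4 = r_4 − e = 7 − 6 ≡ 1 (mod 13). Hence c = [6, 2, 4, 1, 11].
  Check: interpolating c through the α_i gives m(x) = 10 + 10·x (degree < 2) with m(α_i) = c_i for every i, so c is indeed a codeword.


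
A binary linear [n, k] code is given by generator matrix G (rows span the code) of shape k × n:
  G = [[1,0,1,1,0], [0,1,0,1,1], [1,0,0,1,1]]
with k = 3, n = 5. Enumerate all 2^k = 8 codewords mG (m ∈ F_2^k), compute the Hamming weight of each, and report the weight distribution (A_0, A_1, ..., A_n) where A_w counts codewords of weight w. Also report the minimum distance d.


Weight distribution: A_0 = 1, A_2 = 2, A_3 = 4, A_4 = 1. Minimum distance d = 2.

Enumerate all 2^3 = 8 messages m ∈ F_2^3.
For each, compute codeword c = mG in F_2^5, then tally its weight.
  m = 000 → c = 00000, weight = 0.
  m = 100 → c = 10110, weight = 3.
  m = 010 → c = 01011, weight = 3.
  m = 110 → c = 11101, weight = 4.
  m = 001 → c = 10011, weight = 3.
  m = 101 → c = 00101, weight = 2.
  m = 011 → c = 11000, weight = 2.
  m = 111 → c = 01110, weight = 3.
Tally weights:
  weight 0: 1 codewords.
  weight 2: 2 codewords.
  weight 3: 4 codewords.
  weight 4: 1 codewords.
Minimum distance d = smallest w > 0 with A_w > 0 = 2.
Sanity: Σ A_w = 8 = 2^3 = 8 ✓.


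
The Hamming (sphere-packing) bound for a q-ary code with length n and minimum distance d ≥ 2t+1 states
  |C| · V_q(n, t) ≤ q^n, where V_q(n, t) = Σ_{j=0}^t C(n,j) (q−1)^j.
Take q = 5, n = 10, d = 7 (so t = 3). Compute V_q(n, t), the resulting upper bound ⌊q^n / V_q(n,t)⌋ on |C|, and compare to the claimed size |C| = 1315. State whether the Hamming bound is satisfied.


V_q(n, t) = 8441, q^n = 9765625, Hamming bound = 1156, |C| = 1315 > bound (violated).

Step 1: Compute V_q(n, t) = Σ_{j=0}^3 C(n, j) (q−1)^j.
  j = 0: C(10,0)·(4)^0 = 1·1 = 1.
  j = 1: C(10,1)·(4)^1 = 10·4 = 40.
  j = 2: C(10,2)·(4)^2 = 45·16 = 720.
  j = 3: C(10,3)·(4)^3 = 120·64 = 7680.
  V_q(n, t) = 1 + 40 + 720 + 7680 = 8441.
Step 2: q^n = 5^10 = 9765625.
Step 3: Hamming bound ⌊q^n / V_q(n,t)⌋ = ⌊9765625/8441⌋ = 1156.
Step 4: Compare |C| = 1315 to 1156: violated.
The claimed |C| lies above the Hamming bound, so no 5-ary code of length 10 with d ≥ 7 can have 1315 codewords.


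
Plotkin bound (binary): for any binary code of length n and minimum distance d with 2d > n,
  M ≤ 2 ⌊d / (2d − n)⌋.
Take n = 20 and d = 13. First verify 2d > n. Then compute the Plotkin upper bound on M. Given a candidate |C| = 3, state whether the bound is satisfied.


Plotkin bound M ≤ 4; given |C| = 3 ≤ bound (satisfied).

Check applicability: 2d = 26, n = 20.
2d − n = 6 > 0, so Plotkin applies.
Compute d/(2d−n) = 13/6 ≈ 2.1667.
⌊d/(2d−n)⌋ = 2.
Plotkin bound: M ≤ 2·2 = 4.
Given |C| = 3, check: satisfied.
This |C| is below the Plotkin bound.


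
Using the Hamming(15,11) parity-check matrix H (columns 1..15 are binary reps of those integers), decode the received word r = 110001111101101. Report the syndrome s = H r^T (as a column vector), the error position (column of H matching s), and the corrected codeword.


s = (0, 1, 1, 1)^T, error position = 7, corrected codeword c = 110001011101101

Compute s = H r^T mod 2 one row at a time:
  s_1 = 1 + 1 + 1 + 0 + 1 + 1 + 0 + 1 = 6 ≡ 0 (mod 2).
  s_2 = 0 + 0 + 1 + 1 + 1 + 1 + 0 + 1 = 5 ≡ 1 (mod 2).
  s_3 = 1 + 0 + 1 + 1 + 1 + 0 + 0 + 1 = 5 ≡ 1 (mod 2).
  s_4 = 1 + 0 + 0 + 1 + 1 + 0 + 1 + 1 = 5 ≡ 1 (mod 2).
s = (0, 1, 1, 1)^T — this equals column 7 of H (binary 0111), so error is at position 7.
Correct: flip bit 7 of r = 110001111101101 to get c = 110001011101101.


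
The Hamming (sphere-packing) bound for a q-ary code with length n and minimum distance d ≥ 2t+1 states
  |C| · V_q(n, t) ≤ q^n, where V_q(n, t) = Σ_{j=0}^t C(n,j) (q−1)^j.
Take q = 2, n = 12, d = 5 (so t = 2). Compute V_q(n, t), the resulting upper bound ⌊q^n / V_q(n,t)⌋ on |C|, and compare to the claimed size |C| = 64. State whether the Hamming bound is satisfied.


V_q(n, t) = 79, q^n = 4096, Hamming bound = 51, |C| = 64 > bound (violated).

Step 1: Compute V_q(n, t) = Σ_{j=0}^2 C(n, j) (q−1)^j.
  j = 0: C(12,0)·(1)^0 = 1·1 = 1.
  j = 1: C(12,1)·(1)^1 = 12·1 = 12.
  j = 2: C(12,2)·(1)^2 = 66·1 = 66.
  V_q(n, t) = 1 + 12 + 66 = 79.
Step 2: q^n = 2^12 = 4096.
Step 3: Hamming bound ⌊q^n / V_q(n,t)⌋ = ⌊4096/79⌋ = 51.
Step 4: Compare |C| = 64 to 51: violated.
The claimed |C| lies above the Hamming bound, so no 2-ary code of length 12 with d ≥ 5 can have 64 codewords.


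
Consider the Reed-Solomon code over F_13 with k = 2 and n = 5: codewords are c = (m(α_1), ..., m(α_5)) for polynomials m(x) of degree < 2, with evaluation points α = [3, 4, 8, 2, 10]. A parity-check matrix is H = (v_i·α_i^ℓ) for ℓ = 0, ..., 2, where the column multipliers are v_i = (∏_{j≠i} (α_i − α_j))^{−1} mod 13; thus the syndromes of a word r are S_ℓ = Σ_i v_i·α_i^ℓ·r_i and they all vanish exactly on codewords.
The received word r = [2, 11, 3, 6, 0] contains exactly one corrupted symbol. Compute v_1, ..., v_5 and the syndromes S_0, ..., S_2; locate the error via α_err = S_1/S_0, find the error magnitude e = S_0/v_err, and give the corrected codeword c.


S = (3, 11, 10), error at position 3, error magnitude e = 8, c = [2, 11, 8, 6, 0].

Step 1: column multipliers v_i = (∏_{j≠i}(α_i − α_j))^{−1} mod 13.
  i = 1 (α = 3): (3−4)(3−8)(3−2)(3−10) = (−1)·(−5)·1·(−7) = −35 ≡ 4, so v_1 = 4^{−1} = 10 (mod 13).
  i = 2 (α = 4): (4−3)(4−8)(4−2)(4−10) = 1·(−4)·2·(−6) = 48 ≡ 9, so v_2 = 9^{−1} = 3 (mod 13).
  i = 3 (α = 8): (8−3)(8−4)(8−2)(8−10) = 5·4·6·(−2) = −240 ≡ 7, so v_3 = 7^{−1} = 2 (mod 13).
  i = 4 (α = 2): (2−3)(2−4)(2−8)(2−10) = (−1)·(−2)·(−6)·(−8) = 96 ≡ 5, so v_4 = 5^{−1} = 8 (mod 13).
  i = 5 (α = 10): (10−3)(10−4)(10−8)(10−2) = 7·6·2·8 = 672 ≡ 9, so v_5 = 9^{−1} = 3 (mod 13).
  v = [10, 3, 2, 8, 3].
Step 2: syndromes of r = [2, 11, 3, 6, 0] (all sums mod 13).
  S_0 = Σ v_i r_i = 10·2 + 3·11 + 2·3 + 8·6 + 3·0 = 107 ≡ 3.
  S_1 = Σ v_i α_i r_i = 10·3·2 + 3·4·11 + 2·8·3 + 8·2·6 + 3·10·0 = 336 ≡ 11.
  α_i^2 mod 13 = [9, 3, 12, 4, 9].
  S_2 = Σ v_i α_i^2 r_i = 10·9·2 + 3·3·11 + 2·12·3 + 8·4·6 + 3·9·0 = 543 ≡ 10.
  S = (3, 11, 10) ≠ 0, so r is not a codeword (an error is present).
Step 3: locate the error. For a single error e at position i, S_ℓ = v_i·e·α_i^ℓ, so α_err = S_1/S_0.
  S_0^{−1} = 3^{−1} = 9 (mod 13), so α_err = 11·9 = 99 ≡ 8 = α_3. Error position i = 3.
  Consistency check: S_2/S_1 = 10·6 = 60 ≡ 8 = α_err ✓ (single-error assumption holds).
Step 4: error magnitude e = S_0/v_3 = S_0·∏_{j≠3}(α_3 − α_j) = 3·7 = 21 ≡ 8 (mod 13).
Step 5: correct position 3: c_3 = r_3 − e = 3 − 8 ≡ 8 (mod 13). Hence c = [2, 11, 8, 6, 0].
  Check: interpolating c through the α_i gives m(x) = 1 + 9·x (degree < 2) with m(α_i) = c_i for every i, so c is indeed a codeword.
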